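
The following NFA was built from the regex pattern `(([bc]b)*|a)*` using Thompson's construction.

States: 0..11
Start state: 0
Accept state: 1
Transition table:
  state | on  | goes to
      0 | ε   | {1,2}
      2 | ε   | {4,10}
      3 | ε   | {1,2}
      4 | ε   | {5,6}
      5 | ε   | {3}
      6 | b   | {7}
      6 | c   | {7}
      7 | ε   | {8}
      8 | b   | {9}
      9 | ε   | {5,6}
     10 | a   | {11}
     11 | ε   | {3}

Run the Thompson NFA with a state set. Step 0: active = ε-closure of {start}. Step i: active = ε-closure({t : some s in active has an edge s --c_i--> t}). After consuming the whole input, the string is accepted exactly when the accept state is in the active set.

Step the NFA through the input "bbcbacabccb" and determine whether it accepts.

S₀ = ε-closure({0}) = {0,1,2,3,4,5,6,10}
'b' @ 1: {7,8}
'b' @ 2: {1,2,3,4,5,6,9,10}  ✓accept
'c' @ 3: {7,8}
'b' @ 4: {1,2,3,4,5,6,9,10}  ✓accept
'a' @ 5: {1,2,3,4,5,6,10,11}  ✓accept
'c' @ 6: {7,8}
'a' @ 7: {}  — state set empty
rest 'bccb' ignored (set empty)
after full input: {}  (accept=1 not in)

Answer: REJECT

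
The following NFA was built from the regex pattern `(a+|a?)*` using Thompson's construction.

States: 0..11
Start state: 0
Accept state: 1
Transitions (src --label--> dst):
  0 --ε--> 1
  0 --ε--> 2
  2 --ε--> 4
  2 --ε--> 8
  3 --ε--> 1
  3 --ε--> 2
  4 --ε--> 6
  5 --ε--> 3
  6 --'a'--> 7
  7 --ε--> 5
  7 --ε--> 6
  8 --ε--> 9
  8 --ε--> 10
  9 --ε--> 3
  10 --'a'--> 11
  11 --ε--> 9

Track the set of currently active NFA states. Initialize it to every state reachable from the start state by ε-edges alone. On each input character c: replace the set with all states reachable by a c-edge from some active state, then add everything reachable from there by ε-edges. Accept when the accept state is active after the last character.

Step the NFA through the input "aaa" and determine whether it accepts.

S₀ = ε-closure({0}) = {0,1,2,3,4,6,8,9,10}
'a' @ 1: {1,2,3,4,5,6,7,8,9,10,11}  (accept∈set)
'a' @ 2: {1,2,3,4,5,6,7,8,9,10,11}  (accept∈set)
'a' @ 3: {1,2,3,4,5,6,7,8,9,10,11}  (accept∈set)
end set {1,2,3,4,5,6,7,8,9,10,11} — state 1 in

Answer: ACCEPT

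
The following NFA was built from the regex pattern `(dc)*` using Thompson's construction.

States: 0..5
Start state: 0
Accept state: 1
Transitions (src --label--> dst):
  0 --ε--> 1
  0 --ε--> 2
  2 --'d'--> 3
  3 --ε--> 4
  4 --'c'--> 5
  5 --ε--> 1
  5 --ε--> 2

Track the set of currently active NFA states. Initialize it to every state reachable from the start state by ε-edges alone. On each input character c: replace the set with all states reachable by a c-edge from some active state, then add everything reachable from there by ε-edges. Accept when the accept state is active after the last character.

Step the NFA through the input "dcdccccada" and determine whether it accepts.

Answer: REJECT

Derivation:
initial (ε-close {0}): {0,1,2}
'd' @ 1: {3,4}
'c' @ 2: {1,2,5}  (accept∈set)
'd' @ 3: {3,4}
'c' @ 4: {1,2,5}  (accept∈set)
'c' @ 5: {}  — state set empty
rest 'ccada' ignored (set empty)
after full input: {}  (accept=1 not in)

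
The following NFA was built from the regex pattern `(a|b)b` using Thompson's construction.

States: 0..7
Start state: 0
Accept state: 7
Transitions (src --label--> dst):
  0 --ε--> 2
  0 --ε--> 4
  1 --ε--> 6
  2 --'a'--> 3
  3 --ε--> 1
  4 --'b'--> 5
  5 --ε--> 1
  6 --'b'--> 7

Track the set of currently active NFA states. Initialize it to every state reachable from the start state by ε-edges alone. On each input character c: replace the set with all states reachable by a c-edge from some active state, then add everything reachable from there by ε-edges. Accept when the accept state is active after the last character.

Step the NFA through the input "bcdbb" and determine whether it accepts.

start: ε-closure({0}) = {0,2,4}
'b' @ 1: {1,5,6}
'c' @ 2: {}  — dead — no transitions
rest 'dbb' ignored (set empty)
final: {}; accept 7 not in set

Answer: REJECT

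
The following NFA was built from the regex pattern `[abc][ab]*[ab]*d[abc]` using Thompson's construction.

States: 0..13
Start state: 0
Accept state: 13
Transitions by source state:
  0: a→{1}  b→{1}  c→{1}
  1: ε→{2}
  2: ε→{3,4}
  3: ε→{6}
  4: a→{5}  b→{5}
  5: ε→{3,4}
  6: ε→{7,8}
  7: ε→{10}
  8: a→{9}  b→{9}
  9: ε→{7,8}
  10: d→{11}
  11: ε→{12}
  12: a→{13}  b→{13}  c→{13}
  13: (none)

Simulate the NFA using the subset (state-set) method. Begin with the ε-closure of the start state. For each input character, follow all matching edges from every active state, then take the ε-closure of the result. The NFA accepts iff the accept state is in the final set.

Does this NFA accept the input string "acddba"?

Answer: REJECT

Steps:
start: ε-closure({0}) = {0}
'a' @ 1: {1,2,3,4,6,7,8,10}
'c' @ 2: {}  — no active states
rest 'ddba' ignored (set empty)
after full input: {}  (accept=13 not in)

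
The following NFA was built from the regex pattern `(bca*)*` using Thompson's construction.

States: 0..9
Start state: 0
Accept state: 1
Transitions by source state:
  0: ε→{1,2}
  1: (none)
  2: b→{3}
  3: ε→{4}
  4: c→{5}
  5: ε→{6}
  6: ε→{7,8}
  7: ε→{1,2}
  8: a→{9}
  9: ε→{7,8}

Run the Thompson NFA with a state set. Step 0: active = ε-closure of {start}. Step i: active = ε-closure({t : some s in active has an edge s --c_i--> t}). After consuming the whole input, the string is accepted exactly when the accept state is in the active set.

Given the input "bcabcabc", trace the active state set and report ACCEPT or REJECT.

Answer: ACCEPT

Derivation:
S₀ = ε-closure({0}) = {0,1,2}
'b' @ 1: {3,4}
'c' @ 2: {1,2,5,6,7,8}  [accepting]
'a' @ 3: {1,2,7,8,9}  [accepting]
'b' @ 4: {3,4}
'c' @ 5: {1,2,5,6,7,8}  [accepting]
'a' @ 6: {1,2,7,8,9}  [accepting]
'b' @ 7: {3,4}
'c' @ 8: {1,2,5,6,7,8}  [accepting]
after full input: {1,2,5,6,7,8}  (accept=1 in)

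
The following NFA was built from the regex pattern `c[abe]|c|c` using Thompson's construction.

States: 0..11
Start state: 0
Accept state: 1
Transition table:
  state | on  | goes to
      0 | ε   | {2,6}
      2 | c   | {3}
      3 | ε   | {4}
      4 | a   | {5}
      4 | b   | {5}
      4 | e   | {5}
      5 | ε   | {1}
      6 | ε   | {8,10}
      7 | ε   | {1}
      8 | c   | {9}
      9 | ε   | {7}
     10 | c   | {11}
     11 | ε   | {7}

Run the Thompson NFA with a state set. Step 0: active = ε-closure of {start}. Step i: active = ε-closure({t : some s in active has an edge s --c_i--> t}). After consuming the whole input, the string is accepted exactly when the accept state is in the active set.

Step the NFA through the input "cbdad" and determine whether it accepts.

Answer: REJECT

Steps:
initial (ε-close {0}): {0,2,6,8,10}
'c' @ 1: {1,3,4,7,9,11}  (accept∈set)
'b' @ 2: {1,5}  (accept∈set)
'd' @ 3: {}  — dead — no transitions
rest 'ad' ignored (set empty)
final: {}; accept 1 not in set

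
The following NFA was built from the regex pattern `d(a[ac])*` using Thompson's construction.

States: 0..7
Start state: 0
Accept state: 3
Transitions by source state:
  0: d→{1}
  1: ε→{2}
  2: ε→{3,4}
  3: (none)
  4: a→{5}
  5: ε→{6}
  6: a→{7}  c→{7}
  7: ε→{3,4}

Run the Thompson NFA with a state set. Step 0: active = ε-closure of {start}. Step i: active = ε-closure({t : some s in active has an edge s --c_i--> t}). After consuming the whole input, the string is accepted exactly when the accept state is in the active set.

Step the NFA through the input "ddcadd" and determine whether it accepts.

initial (ε-close {0}): {0}
'd' @ 1: {1,2,3,4}  (accept∈set)
'd' @ 2: {}  — no active states
rest 'cadd' ignored (set empty)
final: {}; accept 3 not in set

Answer: REJECT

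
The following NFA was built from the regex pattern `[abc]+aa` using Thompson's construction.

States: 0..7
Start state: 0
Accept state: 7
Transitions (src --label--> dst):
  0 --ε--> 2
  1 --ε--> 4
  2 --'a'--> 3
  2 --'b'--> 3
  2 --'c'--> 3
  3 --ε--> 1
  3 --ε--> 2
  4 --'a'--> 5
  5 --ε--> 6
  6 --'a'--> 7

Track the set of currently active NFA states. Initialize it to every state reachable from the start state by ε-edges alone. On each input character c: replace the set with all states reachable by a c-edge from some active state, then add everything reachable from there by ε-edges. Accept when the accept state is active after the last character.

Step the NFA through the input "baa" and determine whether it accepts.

initial (ε-close {0}): {0,2}
'b' @ 1: {1,2,3,4}
'a' @ 2: {1,2,3,4,5,6}
'a' @ 3: {1,2,3,4,5,6,7}  ✓accept
final: {1,2,3,4,5,6,7}; accept 7 in set

Answer: ACCEPT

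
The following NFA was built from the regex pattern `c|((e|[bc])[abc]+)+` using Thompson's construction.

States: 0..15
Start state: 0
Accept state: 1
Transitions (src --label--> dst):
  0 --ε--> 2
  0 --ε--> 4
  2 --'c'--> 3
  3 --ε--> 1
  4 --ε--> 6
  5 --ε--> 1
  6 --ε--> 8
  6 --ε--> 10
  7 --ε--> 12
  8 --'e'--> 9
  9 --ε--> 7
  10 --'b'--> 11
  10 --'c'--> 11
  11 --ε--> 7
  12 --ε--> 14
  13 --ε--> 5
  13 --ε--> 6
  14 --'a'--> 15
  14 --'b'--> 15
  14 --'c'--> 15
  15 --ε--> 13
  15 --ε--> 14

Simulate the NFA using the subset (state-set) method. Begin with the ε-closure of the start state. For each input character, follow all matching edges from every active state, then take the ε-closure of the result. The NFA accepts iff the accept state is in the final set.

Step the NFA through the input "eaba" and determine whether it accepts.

start: ε-closure({0}) = {0,2,4,6,8,10}
'e' @ 1: {7,9,12,14}
'a' @ 2: {1,5,6,8,10,13,14,15}  (accept∈set)
'b' @ 3: {1,5,6,7,8,10,11,12,13,14,15}  (accept∈set)
'a' @ 4: {1,5,6,8,10,13,14,15}  (accept∈set)
end set {1,5,6,8,10,13,14,15} — state 1 in

Answer: ACCEPT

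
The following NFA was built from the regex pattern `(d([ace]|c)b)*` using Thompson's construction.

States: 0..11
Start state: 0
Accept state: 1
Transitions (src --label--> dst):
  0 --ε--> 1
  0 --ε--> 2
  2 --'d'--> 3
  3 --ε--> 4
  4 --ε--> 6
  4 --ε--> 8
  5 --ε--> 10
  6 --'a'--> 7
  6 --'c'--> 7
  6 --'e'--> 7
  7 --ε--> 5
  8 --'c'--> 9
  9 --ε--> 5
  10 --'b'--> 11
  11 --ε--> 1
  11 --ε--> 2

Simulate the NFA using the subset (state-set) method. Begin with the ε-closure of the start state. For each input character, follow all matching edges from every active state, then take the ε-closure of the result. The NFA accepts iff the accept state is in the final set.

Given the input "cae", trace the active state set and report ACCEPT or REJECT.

Answer: REJECT

Trace:
start: ε-closure({0}) = {0,1,2}
'c' @ 1: {}  — dead — no transitions
rest 'ae' ignored (set empty)
end set {} — state 1 not in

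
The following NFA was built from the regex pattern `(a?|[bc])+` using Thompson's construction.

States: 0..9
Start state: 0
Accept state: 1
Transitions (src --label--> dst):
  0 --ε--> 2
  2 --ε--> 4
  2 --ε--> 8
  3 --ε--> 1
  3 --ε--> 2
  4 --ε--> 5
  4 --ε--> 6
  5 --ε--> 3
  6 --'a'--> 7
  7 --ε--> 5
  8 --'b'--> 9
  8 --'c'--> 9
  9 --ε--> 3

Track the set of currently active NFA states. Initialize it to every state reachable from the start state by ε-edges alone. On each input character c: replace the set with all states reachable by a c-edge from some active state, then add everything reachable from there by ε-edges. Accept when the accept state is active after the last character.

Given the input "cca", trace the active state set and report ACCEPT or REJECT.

Answer: ACCEPT

Steps:
start: ε-closure({0}) = {0,1,2,3,4,5,6,8}
'c' @ 1: {1,2,3,4,5,6,8,9}  ✓accept
'c' @ 2: {1,2,3,4,5,6,8,9}  ✓accept
'a' @ 3: {1,2,3,4,5,6,7,8}  ✓accept
end set {1,2,3,4,5,6,7,8} — state 1 in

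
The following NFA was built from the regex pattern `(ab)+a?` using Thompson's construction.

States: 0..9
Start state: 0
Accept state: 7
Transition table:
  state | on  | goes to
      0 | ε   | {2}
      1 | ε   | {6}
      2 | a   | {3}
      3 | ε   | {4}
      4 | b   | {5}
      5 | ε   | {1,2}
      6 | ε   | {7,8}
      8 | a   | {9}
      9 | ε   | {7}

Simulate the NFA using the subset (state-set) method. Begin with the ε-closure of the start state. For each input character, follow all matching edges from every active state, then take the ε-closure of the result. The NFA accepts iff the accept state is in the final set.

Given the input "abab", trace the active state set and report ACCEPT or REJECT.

S₀ = ε-closure({0}) = {0,2}
'a' @ 1: {3,4}
'b' @ 2: {1,2,5,6,7,8}  (accept∈set)
'a' @ 3: {3,4,7,9}  (accept∈set)
'b' @ 4: {1,2,5,6,7,8}  (accept∈set)
final: {1,2,5,6,7,8}; accept 7 in set

Answer: ACCEPT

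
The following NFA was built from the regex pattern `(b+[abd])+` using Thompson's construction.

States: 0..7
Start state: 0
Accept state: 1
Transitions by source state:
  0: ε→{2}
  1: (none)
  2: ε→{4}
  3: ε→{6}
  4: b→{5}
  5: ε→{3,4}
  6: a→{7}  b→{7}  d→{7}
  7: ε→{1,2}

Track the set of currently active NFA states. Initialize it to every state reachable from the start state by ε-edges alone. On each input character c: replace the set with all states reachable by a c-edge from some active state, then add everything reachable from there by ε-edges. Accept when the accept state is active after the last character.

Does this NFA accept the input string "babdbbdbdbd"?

Answer: ACCEPT

Trace:
S₀ = ε-closure({0}) = {0,2,4}
'b' @ 1: {3,4,5,6}
'a' @ 2: {1,2,4,7}  [accepting]
'b' @ 3: {3,4,5,6}
'd' @ 4: {1,2,4,7}  [accepting]
'b' @ 5: {3,4,5,6}
'b' @ 6: {1,2,3,4,5,6,7}  [accepting]
'd' @ 7: {1,2,4,7}  [accepting]
'b' @ 8: {3,4,5,6}
'd' @ 9: {1,2,4,7}  [accepting]
'b' @ 10: {3,4,5,6}
'd' @ 11: {1,2,4,7}  [accepting]
final: {1,2,4,7}; accept 1 in set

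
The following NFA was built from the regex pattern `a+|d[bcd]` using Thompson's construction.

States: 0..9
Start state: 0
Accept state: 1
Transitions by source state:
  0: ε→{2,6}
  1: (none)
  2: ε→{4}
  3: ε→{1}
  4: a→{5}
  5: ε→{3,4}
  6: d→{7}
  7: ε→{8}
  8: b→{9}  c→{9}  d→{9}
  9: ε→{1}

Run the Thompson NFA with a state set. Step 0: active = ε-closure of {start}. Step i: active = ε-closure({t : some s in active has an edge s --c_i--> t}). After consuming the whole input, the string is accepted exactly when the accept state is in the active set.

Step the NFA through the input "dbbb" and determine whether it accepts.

initial (ε-close {0}): {0,2,4,6}
'd' @ 1: {7,8}
'b' @ 2: {1,9}  [accepting]
'b' @ 3: {}  — state set empty
rest 'b' ignored (set empty)
after full input: {}  (accept=1 not in)

Answer: REJECT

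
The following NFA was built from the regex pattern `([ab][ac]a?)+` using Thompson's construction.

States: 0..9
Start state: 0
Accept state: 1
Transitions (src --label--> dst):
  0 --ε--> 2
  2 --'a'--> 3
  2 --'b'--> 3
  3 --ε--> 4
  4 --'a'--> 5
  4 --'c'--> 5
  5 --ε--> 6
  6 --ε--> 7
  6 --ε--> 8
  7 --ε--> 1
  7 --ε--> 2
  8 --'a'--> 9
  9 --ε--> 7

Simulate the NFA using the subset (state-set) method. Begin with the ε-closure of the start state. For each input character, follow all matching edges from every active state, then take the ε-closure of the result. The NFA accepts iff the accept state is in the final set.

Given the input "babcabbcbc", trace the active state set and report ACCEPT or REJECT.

S₀ = ε-closure({0}) = {0,2}
'b' @ 1: {3,4}
'a' @ 2: {1,2,5,6,7,8}  [accepting]
'b' @ 3: {3,4}
'c' @ 4: {1,2,5,6,7,8}  [accepting]
'a' @ 5: {1,2,3,4,7,9}  [accepting]
'b' @ 6: {3,4}
'b' @ 7: {}  — no active states
rest 'cbc' ignored (set empty)
final: {}; accept 1 not in set

Answer: REJECT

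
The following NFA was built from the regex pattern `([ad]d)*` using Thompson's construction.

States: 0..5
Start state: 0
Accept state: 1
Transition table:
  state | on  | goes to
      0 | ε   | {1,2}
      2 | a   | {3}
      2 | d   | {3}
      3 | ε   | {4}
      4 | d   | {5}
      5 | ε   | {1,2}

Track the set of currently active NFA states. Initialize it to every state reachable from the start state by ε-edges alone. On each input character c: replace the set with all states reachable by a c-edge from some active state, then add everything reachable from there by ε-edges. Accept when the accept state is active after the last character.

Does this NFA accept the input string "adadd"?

Answer: REJECT

Trace:
initial (ε-close {0}): {0,1,2}
'a' @ 1: {3,4}
'd' @ 2: {1,2,5}  [accepting]
'a' @ 3: {3,4}
'd' @ 4: {1,2,5}  [accepting]
'd' @ 5: {3,4}
after full input: {3,4}  (accept=1 not in)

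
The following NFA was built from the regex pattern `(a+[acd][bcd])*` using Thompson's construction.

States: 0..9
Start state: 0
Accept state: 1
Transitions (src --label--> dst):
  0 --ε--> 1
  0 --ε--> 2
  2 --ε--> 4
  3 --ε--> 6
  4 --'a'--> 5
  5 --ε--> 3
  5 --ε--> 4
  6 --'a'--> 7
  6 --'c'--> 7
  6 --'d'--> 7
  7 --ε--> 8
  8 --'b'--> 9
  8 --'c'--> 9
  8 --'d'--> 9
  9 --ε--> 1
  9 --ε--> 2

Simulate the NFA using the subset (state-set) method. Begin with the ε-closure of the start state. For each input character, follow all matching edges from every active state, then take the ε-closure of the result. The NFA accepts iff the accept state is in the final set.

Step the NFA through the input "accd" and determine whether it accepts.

S₀ = ε-closure({0}) = {0,1,2,4}
'a' @ 1: {3,4,5,6}
'c' @ 2: {7,8}
'c' @ 3: {1,2,4,9}  ✓accept
'd' @ 4: {}  — no active states
final: {}; accept 1 not in set

Answer: REJECT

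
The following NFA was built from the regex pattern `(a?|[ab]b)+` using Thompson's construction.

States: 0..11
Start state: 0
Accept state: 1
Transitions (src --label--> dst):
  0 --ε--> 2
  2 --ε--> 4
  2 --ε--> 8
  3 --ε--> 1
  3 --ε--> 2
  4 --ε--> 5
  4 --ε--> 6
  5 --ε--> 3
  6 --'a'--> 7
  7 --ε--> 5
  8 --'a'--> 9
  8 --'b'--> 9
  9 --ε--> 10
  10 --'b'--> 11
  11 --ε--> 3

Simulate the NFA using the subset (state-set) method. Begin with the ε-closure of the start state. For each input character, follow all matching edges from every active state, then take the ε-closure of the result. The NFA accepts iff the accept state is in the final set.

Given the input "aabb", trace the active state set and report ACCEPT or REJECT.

Answer: ACCEPT

Steps:
S₀ = ε-closure({0}) = {0,1,2,3,4,5,6,8}
'a' @ 1: {1,2,3,4,5,6,7,8,9,10}  (accept∈set)
'a' @ 2: {1,2,3,4,5,6,7,8,9,10}  (accept∈set)
'b' @ 3: {1,2,3,4,5,6,8,9,10,11}  (accept∈set)
'b' @ 4: {1,2,3,4,5,6,8,9,10,11}  (accept∈set)
end set {1,2,3,4,5,6,8,9,10,11} — state 1 in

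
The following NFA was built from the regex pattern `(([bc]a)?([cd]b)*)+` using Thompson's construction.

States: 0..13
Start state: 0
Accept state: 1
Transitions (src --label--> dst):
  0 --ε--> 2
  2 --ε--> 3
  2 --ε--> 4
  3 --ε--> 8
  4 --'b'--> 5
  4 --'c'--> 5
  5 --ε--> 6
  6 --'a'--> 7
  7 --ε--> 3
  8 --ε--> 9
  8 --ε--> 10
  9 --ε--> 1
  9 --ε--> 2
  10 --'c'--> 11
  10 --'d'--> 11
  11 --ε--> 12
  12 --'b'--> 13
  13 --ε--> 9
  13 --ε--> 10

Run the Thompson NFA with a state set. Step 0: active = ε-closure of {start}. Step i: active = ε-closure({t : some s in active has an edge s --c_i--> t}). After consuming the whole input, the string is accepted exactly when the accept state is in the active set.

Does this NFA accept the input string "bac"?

Answer: REJECT

Steps:
start: ε-closure({0}) = {0,1,2,3,4,8,9,10}
'b' @ 1: {5,6}
'a' @ 2: {1,2,3,4,7,8,9,10}  (accept∈set)
'c' @ 3: {5,6,11,12}
end set {5,6,11,12} — state 1 not in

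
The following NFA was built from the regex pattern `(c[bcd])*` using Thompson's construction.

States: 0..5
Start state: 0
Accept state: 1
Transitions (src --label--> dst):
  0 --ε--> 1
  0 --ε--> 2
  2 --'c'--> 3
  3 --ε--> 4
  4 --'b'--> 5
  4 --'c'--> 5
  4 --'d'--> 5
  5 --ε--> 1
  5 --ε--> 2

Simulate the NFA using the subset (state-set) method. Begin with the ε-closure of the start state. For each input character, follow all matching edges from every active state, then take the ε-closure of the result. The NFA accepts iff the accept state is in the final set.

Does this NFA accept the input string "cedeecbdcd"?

start: ε-closure({0}) = {0,1,2}
'c' @ 1: {3,4}
'e' @ 2: {}  — no active states
rest 'deecbdcd' ignored (set empty)
final: {}; accept 1 not in set

Answer: REJECT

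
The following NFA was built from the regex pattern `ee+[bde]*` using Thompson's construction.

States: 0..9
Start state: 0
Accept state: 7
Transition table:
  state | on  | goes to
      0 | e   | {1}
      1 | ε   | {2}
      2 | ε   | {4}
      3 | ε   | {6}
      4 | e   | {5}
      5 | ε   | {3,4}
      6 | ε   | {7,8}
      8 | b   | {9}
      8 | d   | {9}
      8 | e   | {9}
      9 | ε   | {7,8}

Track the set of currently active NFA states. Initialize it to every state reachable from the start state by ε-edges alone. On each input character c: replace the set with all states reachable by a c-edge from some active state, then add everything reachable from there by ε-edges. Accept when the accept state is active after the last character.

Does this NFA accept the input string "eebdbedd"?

initial (ε-close {0}): {0}
'e' @ 1: {1,2,4}
'e' @ 2: {3,4,5,6,7,8}  (accept∈set)
'b' @ 3: {7,8,9}  (accept∈set)
'd' @ 4: {7,8,9}  (accept∈set)
'b' @ 5: {7,8,9}  (accept∈set)
'e' @ 6: {7,8,9}  (accept∈set)
'd' @ 7: {7,8,9}  (accept∈set)
'd' @ 8: {7,8,9}  (accept∈set)
final: {7,8,9}; accept 7 in set

Answer: ACCEPT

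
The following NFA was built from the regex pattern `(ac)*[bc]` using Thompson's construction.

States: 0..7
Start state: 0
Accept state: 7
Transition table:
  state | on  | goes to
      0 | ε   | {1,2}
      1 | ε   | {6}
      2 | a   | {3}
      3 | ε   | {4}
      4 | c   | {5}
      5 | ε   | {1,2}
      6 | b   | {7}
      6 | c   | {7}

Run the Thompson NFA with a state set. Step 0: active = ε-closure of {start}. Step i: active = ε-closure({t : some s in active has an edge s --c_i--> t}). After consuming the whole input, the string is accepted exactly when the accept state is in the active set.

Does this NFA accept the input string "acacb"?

Answer: ACCEPT

Trace:
start: ε-closure({0}) = {0,1,2,6}
'a' @ 1: {3,4}
'c' @ 2: {1,2,5,6}
'a' @ 3: {3,4}
'c' @ 4: {1,2,5,6}
'b' @ 5: {7}  (accept∈set)
final: {7}; accept 7 in set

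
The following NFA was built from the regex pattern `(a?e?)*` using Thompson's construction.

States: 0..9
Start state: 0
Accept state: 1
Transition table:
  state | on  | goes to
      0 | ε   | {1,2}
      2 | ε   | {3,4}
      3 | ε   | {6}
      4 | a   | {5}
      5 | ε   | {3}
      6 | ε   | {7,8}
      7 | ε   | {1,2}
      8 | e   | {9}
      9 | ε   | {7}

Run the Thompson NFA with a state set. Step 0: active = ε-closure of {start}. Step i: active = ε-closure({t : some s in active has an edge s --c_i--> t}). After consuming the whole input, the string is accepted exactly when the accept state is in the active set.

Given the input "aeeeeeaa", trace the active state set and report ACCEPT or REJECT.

initial (ε-close {0}): {0,1,2,3,4,6,7,8}
'a' @ 1: {1,2,3,4,5,6,7,8}  (accept∈set)
'e' @ 2: {1,2,3,4,6,7,8,9}  (accept∈set)
'e' @ 3: {1,2,3,4,6,7,8,9}  (accept∈set)
'e' @ 4: {1,2,3,4,6,7,8,9}  (accept∈set)
'e' @ 5: {1,2,3,4,6,7,8,9}  (accept∈set)
'e' @ 6: {1,2,3,4,6,7,8,9}  (accept∈set)
'a' @ 7: {1,2,3,4,5,6,7,8}  (accept∈set)
'a' @ 8: {1,2,3,4,5,6,7,8}  (accept∈set)
after full input: {1,2,3,4,5,6,7,8}  (accept=1 in)

Answer: ACCEPT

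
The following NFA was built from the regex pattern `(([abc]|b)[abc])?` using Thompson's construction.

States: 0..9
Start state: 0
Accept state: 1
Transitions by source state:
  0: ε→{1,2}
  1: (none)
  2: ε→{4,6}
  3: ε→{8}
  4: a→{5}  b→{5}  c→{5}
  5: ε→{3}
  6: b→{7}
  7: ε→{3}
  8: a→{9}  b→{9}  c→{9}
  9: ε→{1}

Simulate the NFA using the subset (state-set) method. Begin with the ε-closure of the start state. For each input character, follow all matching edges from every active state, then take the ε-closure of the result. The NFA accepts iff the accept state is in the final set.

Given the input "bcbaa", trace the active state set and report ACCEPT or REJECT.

Answer: REJECT

Derivation:
initial (ε-close {0}): {0,1,2,4,6}
'b' @ 1: {3,5,7,8}
'c' @ 2: {1,9}  [accepting]
'b' @ 3: {}  — no active states
rest 'aa' ignored (set empty)
final: {}; accept 1 not in set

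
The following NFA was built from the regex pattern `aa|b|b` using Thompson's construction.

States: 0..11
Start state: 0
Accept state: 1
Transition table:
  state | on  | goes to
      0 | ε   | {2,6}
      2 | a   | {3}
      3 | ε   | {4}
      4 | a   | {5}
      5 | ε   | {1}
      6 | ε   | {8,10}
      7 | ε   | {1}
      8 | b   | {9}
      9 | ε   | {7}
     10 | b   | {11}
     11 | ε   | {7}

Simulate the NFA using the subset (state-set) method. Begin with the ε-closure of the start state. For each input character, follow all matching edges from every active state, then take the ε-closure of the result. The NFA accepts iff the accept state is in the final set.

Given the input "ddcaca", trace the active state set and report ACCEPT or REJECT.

start: ε-closure({0}) = {0,2,6,8,10}
'd' @ 1: {}  — dead — no transitions
rest 'dcaca' ignored (set empty)
end set {} — state 1 not in

Answer: REJECT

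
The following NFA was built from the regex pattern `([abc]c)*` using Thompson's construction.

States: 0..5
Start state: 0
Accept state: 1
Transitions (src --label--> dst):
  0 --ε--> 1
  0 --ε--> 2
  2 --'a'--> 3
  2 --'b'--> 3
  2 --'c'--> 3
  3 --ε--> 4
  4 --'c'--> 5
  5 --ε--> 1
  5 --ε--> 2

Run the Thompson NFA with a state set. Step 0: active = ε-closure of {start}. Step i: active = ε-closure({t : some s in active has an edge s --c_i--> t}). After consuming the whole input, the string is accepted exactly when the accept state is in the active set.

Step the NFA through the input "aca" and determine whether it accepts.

start: ε-closure({0}) = {0,1,2}
'a' @ 1: {3,4}
'c' @ 2: {1,2,5}  (accept∈set)
'a' @ 3: {3,4}
after full input: {3,4}  (accept=1 not in)

Answer: REJECT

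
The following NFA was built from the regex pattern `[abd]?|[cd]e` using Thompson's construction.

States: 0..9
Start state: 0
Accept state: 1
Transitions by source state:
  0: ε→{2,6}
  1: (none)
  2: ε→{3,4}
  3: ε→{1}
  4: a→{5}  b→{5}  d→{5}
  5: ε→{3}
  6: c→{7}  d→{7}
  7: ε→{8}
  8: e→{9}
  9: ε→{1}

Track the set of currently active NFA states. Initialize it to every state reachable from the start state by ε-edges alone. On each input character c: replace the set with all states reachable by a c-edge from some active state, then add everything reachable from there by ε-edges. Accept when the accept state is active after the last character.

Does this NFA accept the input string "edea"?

Answer: REJECT

Derivation:
start: ε-closure({0}) = {0,1,2,3,4,6}
'e' @ 1: {}  — dead — no transitions
rest 'dea' ignored (set empty)
final: {}; accept 1 not in set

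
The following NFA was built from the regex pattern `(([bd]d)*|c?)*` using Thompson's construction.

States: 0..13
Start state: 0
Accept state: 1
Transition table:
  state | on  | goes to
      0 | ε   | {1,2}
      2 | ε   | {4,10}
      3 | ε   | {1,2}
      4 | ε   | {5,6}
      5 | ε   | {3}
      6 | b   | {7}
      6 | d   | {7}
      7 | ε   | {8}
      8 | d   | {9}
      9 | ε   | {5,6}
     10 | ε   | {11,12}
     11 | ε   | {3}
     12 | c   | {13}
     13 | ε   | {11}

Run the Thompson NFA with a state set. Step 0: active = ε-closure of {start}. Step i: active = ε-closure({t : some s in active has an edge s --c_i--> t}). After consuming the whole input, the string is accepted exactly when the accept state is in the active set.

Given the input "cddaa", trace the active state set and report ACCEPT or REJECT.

start: ε-closure({0}) = {0,1,2,3,4,5,6,10,11,12}
'c' @ 1: {1,2,3,4,5,6,10,11,12,13}  ✓accept
'd' @ 2: {7,8}
'd' @ 3: {1,2,3,4,5,6,9,10,11,12}  ✓accept
'a' @ 4: {}  — state set empty
rest 'a' ignored (set empty)
after full input: {}  (accept=1 not in)

Answer: REJECT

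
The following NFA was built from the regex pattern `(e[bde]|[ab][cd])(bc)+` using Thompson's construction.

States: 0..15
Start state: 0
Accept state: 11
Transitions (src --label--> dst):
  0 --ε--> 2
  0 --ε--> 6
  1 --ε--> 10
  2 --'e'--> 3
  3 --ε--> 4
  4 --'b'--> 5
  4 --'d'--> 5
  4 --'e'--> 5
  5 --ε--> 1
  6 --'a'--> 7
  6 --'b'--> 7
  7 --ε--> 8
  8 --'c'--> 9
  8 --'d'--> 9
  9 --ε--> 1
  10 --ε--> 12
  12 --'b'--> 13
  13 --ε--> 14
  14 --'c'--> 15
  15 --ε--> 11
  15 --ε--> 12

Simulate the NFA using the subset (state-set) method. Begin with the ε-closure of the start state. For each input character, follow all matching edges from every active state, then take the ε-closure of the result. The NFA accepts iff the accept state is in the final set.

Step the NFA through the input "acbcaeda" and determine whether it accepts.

Answer: REJECT

Derivation:
S₀ = ε-closure({0}) = {0,2,6}
'a' @ 1: {7,8}
'c' @ 2: {1,9,10,12}
'b' @ 3: {13,14}
'c' @ 4: {11,12,15}  [accepting]
'a' @ 5: {}  — dead — no transitions
rest 'eda' ignored (set empty)
final: {}; accept 11 not in set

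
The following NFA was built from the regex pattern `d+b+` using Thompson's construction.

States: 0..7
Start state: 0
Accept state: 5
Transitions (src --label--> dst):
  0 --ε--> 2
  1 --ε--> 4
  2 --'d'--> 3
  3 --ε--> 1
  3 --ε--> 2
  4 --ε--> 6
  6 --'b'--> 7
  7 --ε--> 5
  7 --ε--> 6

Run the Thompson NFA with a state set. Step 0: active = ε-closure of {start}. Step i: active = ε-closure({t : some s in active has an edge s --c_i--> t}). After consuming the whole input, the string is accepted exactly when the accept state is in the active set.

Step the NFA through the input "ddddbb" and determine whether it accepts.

Answer: ACCEPT

Trace:
initial (ε-close {0}): {0,2}
'd' @ 1: {1,2,3,4,6}
'd' @ 2: {1,2,3,4,6}
'd' @ 3: {1,2,3,4,6}
'd' @ 4: {1,2,3,4,6}
'b' @ 5: {5,6,7}  ✓accept
'b' @ 6: {5,6,7}  ✓accept
after full input: {5,6,7}  (accept=5 in)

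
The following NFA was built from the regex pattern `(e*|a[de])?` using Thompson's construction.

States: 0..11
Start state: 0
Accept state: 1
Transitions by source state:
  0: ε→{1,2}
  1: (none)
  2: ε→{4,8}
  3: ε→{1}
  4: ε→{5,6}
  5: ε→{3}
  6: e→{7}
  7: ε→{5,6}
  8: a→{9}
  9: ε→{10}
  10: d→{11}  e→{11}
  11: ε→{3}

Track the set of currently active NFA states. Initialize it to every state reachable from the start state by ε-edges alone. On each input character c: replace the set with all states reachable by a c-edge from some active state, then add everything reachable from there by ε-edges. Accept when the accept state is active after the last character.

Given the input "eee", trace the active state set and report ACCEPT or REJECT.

start: ε-closure({0}) = {0,1,2,3,4,5,6,8}
'e' @ 1: {1,3,5,6,7}  (accept∈set)
'e' @ 2: {1,3,5,6,7}  (accept∈set)
'e' @ 3: {1,3,5,6,7}  (accept∈set)
end set {1,3,5,6,7} — state 1 in

Answer: ACCEPT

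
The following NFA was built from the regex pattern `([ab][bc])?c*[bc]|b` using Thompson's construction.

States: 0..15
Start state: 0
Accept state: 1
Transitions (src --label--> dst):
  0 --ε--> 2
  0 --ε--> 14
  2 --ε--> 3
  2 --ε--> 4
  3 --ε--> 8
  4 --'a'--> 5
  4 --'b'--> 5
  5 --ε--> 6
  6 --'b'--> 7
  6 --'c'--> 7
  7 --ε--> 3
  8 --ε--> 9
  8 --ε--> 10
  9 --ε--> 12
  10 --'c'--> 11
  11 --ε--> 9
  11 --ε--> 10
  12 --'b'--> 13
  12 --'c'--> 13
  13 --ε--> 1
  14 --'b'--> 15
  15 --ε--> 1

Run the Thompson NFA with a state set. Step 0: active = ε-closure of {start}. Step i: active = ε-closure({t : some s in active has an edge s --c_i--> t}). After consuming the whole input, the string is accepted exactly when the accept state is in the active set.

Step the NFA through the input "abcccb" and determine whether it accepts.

Answer: ACCEPT

Trace:
start: ε-closure({0}) = {0,2,3,4,8,9,10,12,14}
'a' @ 1: {5,6}
'b' @ 2: {3,7,8,9,10,12}
'c' @ 3: {1,9,10,11,12,13}  ✓accept
'c' @ 4: {1,9,10,11,12,13}  ✓accept
'c' @ 5: {1,9,10,11,12,13}  ✓accept
'b' @ 6: {1,13}  ✓accept
final: {1,13}; accept 1 in set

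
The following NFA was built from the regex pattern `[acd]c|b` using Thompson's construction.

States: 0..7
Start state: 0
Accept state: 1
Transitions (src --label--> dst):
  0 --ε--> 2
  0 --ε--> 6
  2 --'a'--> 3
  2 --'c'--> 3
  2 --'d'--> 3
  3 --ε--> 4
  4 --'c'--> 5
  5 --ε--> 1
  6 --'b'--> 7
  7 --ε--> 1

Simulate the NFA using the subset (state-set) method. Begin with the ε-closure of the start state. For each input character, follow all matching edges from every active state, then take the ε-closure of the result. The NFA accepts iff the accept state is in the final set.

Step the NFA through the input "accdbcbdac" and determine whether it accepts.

start: ε-closure({0}) = {0,2,6}
'a' @ 1: {3,4}
'c' @ 2: {1,5}  [accepting]
'c' @ 3: {}  — state set empty
rest 'dbcbdac' ignored (set empty)
after full input: {}  (accept=1 not in)

Answer: REJECT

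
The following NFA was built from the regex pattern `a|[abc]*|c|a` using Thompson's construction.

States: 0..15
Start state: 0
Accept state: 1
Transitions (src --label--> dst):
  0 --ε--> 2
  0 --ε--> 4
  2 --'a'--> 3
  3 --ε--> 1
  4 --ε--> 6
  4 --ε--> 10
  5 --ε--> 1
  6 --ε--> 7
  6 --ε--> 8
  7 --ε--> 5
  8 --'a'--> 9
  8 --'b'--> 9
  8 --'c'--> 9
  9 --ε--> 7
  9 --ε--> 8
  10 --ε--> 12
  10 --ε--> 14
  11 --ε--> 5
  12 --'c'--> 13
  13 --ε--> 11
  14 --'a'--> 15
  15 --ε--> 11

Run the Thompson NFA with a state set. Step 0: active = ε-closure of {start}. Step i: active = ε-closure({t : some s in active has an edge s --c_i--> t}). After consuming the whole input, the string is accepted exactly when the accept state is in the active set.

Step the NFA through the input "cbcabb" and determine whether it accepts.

start: ε-closure({0}) = {0,1,2,4,5,6,7,8,10,12,14}
'c' @ 1: {1,5,7,8,9,11,13}  ✓accept
'b' @ 2: {1,5,7,8,9}  ✓accept
'c' @ 3: {1,5,7,8,9}  ✓accept
'a' @ 4: {1,5,7,8,9}  ✓accept
'b' @ 5: {1,5,7,8,9}  ✓accept
'b' @ 6: {1,5,7,8,9}  ✓accept
after full input: {1,5,7,8,9}  (accept=1 in)

Answer: ACCEPT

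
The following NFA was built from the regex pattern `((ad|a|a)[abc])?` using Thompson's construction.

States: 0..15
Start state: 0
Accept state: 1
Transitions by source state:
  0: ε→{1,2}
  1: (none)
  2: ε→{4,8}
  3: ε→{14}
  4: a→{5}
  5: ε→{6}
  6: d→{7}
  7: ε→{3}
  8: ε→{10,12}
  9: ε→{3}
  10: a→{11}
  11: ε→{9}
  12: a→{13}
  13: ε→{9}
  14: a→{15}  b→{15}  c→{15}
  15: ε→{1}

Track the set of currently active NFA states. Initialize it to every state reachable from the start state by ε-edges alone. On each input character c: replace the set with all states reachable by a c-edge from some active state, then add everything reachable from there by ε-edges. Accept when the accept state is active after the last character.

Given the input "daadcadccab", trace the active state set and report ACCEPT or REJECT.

S₀ = ε-closure({0}) = {0,1,2,4,8,10,12}
'd' @ 1: {}  — dead — no transitions
rest 'aadcadccab' ignored (set empty)
end set {} — state 1 not in

Answer: REJECT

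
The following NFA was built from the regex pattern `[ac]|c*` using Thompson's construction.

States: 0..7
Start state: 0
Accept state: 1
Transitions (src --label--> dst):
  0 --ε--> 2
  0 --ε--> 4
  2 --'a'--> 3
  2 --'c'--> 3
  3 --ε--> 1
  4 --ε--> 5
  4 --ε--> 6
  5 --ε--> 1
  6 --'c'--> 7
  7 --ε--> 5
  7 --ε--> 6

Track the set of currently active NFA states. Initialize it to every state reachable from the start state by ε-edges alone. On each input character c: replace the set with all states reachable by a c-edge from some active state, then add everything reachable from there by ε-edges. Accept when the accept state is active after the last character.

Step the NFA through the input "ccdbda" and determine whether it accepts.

Answer: REJECT

Trace:
start: ε-closure({0}) = {0,1,2,4,5,6}
'c' @ 1: {1,3,5,6,7}  (accept∈set)
'c' @ 2: {1,5,6,7}  (accept∈set)
'd' @ 3: {}  — no active states
rest 'bda' ignored (set empty)
final: {}; accept 1 not in set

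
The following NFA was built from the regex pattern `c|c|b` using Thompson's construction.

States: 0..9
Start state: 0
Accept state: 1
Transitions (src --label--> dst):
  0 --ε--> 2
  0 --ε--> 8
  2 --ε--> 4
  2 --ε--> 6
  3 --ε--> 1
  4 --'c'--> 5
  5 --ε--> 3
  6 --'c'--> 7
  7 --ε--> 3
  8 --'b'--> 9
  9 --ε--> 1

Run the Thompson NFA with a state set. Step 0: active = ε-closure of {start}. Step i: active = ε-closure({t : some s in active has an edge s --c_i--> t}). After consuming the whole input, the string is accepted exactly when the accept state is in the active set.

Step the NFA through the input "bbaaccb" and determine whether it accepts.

initial (ε-close {0}): {0,2,4,6,8}
'b' @ 1: {1,9}  ✓accept
'b' @ 2: {}  — dead — no transitions
rest 'aaccb' ignored (set empty)
end set {} — state 1 not in

Answer: REJECT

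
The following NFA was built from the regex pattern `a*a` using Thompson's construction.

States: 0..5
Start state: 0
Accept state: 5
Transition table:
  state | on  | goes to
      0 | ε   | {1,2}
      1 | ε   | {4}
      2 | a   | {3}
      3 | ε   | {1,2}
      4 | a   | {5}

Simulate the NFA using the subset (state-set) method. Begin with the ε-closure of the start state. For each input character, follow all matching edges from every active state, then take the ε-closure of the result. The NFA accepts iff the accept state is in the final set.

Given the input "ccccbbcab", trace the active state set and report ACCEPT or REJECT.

initial (ε-close {0}): {0,1,2,4}
'c' @ 1: {}  — no active states
rest 'cccbbcab' ignored (set empty)
final: {}; accept 5 not in set

Answer: REJECT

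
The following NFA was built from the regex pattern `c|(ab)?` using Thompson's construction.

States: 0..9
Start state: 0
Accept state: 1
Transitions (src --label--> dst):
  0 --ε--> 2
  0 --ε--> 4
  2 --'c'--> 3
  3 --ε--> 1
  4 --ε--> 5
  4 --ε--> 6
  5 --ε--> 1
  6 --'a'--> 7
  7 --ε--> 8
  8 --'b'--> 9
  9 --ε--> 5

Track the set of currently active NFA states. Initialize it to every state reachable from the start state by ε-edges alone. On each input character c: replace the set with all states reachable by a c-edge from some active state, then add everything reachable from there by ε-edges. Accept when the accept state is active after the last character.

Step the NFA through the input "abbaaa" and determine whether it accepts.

Answer: REJECT

Steps:
S₀ = ε-closure({0}) = {0,1,2,4,5,6}
'a' @ 1: {7,8}
'b' @ 2: {1,5,9}  [accepting]
'b' @ 3: {}  — state set empty
rest 'aaa' ignored (set empty)
end set {} — state 1 not in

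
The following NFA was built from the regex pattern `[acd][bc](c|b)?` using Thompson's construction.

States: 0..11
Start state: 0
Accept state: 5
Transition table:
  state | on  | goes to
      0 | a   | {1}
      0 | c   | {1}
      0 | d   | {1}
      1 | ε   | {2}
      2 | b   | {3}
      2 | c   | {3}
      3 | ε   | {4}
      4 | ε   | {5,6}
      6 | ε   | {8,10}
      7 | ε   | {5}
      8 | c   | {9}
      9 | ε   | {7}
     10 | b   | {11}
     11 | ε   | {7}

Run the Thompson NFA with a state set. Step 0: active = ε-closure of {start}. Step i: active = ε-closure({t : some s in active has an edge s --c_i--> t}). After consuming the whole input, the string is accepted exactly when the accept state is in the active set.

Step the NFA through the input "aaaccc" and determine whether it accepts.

initial (ε-close {0}): {0}
'a' @ 1: {1,2}
'a' @ 2: {}  — no active states
rest 'accc' ignored (set empty)
end set {} — state 5 not in

Answer: REJECT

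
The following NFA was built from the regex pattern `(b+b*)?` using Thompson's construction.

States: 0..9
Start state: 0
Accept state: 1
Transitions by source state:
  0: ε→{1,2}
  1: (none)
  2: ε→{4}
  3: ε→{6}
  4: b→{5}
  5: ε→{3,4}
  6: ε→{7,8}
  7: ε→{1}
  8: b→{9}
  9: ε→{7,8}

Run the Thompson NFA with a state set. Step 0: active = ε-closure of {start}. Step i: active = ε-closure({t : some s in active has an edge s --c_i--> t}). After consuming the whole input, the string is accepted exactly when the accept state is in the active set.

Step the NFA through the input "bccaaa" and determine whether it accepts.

Answer: REJECT

Steps:
initial (ε-close {0}): {0,1,2,4}
'b' @ 1: {1,3,4,5,6,7,8}  [accepting]
'c' @ 2: {}  — no active states
rest 'caaa' ignored (set empty)
after full input: {}  (accept=1 not in)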